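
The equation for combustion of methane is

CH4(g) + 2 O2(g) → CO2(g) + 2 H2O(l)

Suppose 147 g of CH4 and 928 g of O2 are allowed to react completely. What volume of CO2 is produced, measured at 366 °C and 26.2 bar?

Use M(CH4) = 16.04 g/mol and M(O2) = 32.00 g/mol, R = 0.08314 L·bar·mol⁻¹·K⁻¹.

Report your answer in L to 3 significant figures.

n(CH4) = 147 / 16.04 = 9.165 mol
n(O2) = 928 / 32.00 = 29.00 mol
For 9.165 mol CH4, stoichiometry requires (2/1) × 9.165 = 18.33 mol O2; 29.00 mol is available, so CH4 is limiting.
n(CO2) = (1/1) × 9.165 = 9.165 mol
V(CO2) = nRT/P = 9.165 × 0.08314 × 639.15 / 26.2 = 18.59 L

18.6 L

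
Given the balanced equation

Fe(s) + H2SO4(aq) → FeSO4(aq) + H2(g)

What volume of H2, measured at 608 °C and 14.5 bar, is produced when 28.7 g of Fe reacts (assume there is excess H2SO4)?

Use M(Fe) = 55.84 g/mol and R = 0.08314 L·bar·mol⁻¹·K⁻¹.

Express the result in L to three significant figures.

n(Fe) = 28.70 / 55.84 = 0.5140 mol
n(H2) = (1/1) × 0.5140 = 0.5140 mol
V = nRT/P = 0.5140 × 0.08314 × 881.15 / 14.5 = 2.597 L

2.60 L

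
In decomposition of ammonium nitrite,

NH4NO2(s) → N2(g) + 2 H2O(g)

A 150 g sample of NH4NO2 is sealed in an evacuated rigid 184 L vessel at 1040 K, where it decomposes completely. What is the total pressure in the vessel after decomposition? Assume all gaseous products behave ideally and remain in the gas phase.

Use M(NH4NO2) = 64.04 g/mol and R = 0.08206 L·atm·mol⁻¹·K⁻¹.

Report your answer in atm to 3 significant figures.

3.26 atm

n(NH4NO2) = 150 / 64.04 = 2.342 mol
n(gas produced) = (3/1) × 2.342 = 7.026 mol
P = nRT/V = 7.026 × 0.08206 × 1040 / 184 = 3.259 atm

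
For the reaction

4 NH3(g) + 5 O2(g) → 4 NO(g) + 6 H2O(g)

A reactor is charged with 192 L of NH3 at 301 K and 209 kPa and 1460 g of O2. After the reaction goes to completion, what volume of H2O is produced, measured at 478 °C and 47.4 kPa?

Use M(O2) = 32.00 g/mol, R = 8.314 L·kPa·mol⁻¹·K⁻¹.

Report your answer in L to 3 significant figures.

n(NH3) = PV/RT = (209 × 192) / (8.314 × 301) = 16.04 mol
n(O2) = 1460 / 32.00 = 45.62 mol
For 16.04 mol NH3, stoichiometry requires (5/4) × 16.04 = 20.05 mol O2; 45.62 mol is available, so NH3 is limiting.
n(H2O) = (6/4) × 16.04 = 24.06 mol
V(H2O) = nRT/P = 24.06 × 8.314 × 751.15 / 47.4 = 3170 L

3170 L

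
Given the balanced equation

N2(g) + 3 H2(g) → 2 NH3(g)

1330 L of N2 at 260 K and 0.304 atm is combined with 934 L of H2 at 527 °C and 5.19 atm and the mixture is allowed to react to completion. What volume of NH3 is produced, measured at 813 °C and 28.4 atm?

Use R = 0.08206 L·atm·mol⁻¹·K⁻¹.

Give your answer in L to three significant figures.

n(N2) = PV/RT = (0.304 × 1330) / (0.08206 × 260) = 18.95 mol
n(H2) = PV/RT = (5.19 × 934) / (0.08206 × 800.15) = 73.83 mol
For 18.95 mol N2, stoichiometry requires (3/1) × 18.95 = 56.85 mol H2; 73.83 mol is available, so N2 is limiting.
n(NH3) = (2/1) × 18.95 = 37.90 mol
V(NH3) = nRT/P = 37.90 × 0.08206 × 1086.15 / 28.4 = 118.9 L

119 L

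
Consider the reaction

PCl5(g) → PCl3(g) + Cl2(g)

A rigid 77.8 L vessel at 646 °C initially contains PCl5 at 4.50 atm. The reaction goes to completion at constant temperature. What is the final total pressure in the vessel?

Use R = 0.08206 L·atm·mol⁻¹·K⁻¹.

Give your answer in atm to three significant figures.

Since T and V are fixed, P_final/P_initial = n_final/n_initial = 2/1.
P_final = (2/1) × 4.50 = 9.000 atm

9.00 atm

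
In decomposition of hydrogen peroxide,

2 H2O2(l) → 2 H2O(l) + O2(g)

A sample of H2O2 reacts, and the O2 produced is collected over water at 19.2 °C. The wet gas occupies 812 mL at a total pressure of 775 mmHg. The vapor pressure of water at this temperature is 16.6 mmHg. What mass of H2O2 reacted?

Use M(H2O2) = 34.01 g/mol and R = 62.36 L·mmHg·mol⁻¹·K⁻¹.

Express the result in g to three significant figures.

P(O2) = 775 − 16.6 = 758.4 mmHg
n(O2) = PV/RT = (758.4 × 0.8120) / (62.36 × 292.35) = 0.03378 mol
n(H2O2) = (2/1) × 0.03378 = 0.06756 mol
m(H2O2) = 0.06756 × 34.01 = 2.298 g

2.30 g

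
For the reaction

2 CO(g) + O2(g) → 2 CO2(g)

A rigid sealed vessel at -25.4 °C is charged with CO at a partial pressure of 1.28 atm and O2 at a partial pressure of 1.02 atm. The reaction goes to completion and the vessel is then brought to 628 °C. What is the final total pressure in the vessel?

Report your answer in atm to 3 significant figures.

With V and T fixed, P_i ∝ n_i, so the mole ratios apply directly to partial pressures at -25.4 °C.
P(O2) required for 1.28 atm of CO = (1/2) × 1.28 = 0.6400 atm; available 1.02 atm, so CO is limiting.
P(O2) remaining = 1.02 − (1/2) × 1.28 = 0.3800 atm
P(gaseous products) = (2)/2 × 1.28 = 1.280 atm
P_total at -25.4 °C = 0.3800 + 1.280 = 1.660 atm
Scaling to 628 °C: P = 1.660 × 901.15/247.75 = 6.038 atm

6.04 atm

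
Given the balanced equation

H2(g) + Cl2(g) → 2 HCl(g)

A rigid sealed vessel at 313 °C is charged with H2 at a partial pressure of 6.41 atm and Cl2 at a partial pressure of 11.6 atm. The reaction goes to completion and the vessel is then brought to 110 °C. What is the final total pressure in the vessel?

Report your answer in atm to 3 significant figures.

With V and T fixed, P_i ∝ n_i, so the mole ratios apply directly to partial pressures at 313 °C.
P(Cl2) required for 6.41 atm of H2 = (1/1) × 6.41 = 6.410 atm; available 11.6 atm, so H2 is limiting.
P(Cl2) remaining = 11.6 − (1/1) × 6.41 = 5.190 atm
P(gaseous products) = (2)/1 × 6.41 = 12.82 atm
P_total at 313 °C = 5.190 + 12.82 = 18.01 atm
Scaling to 110 °C: P = 18.01 × 383.15/586.15 = 11.77 atm

11.8 atm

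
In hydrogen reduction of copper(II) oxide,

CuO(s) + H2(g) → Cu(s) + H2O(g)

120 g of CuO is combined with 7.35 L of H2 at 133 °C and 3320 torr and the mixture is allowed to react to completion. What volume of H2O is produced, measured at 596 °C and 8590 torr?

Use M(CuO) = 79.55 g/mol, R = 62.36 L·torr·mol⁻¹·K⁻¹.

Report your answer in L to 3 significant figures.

n(CuO) = 120 / 79.55 = 1.508 mol
n(H2) = PV/RT = (3320 × 7.35) / (62.36 × 406.15) = 0.9635 mol
For 1.508 mol CuO, stoichiometry requires (1/1) × 1.508 = 1.508 mol H2; 0.9635 mol is available, so H2 is limiting.
n(H2O) = (1/1) × 0.9635 = 0.9635 mol
V(H2O) = nRT/P = 0.9635 × 62.36 × 869.15 / 8590 = 6.079 L

6.08 L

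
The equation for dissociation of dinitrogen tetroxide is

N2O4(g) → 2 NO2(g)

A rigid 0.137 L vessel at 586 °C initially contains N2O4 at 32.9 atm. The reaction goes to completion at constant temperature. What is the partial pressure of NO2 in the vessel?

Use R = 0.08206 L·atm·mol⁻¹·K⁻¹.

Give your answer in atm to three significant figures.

n(N2O4)₀ = PV/RT = (32.9 × 0.137) / (0.08206 × 859.15) = 0.06393 mol
n(NO2) = (2/1) × 0.06393 = 0.1279 mol
P(NO2) = nRT/V = 0.1279 × 0.08206 × 859.15 / 0.137 = 65.82 atm

65.8 atm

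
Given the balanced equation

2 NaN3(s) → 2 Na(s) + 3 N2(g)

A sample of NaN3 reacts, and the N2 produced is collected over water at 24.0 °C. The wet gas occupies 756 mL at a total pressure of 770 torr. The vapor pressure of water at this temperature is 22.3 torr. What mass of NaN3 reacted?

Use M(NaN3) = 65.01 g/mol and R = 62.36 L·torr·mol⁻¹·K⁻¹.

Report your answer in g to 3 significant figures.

1.32 g

P(N2) = 770 − 22.3 = 747.7 torr
n(N2) = PV/RT = (747.7 × 0.7560) / (62.36 × 297.15) = 0.03050 mol
n(NaN3) = (2/3) × 0.03050 = 0.02033 mol
m(NaN3) = 0.02033 × 65.01 = 1.322 g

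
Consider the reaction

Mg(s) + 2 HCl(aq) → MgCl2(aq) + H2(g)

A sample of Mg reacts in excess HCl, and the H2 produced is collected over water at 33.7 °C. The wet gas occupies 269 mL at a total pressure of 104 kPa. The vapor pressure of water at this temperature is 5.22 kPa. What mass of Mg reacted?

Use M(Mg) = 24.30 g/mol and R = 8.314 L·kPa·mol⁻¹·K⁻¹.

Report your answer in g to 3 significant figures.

P(H2) = 104 − 5.22 = 98.78 kPa
n(H2) = PV/RT = (98.78 × 0.2690) / (8.314 × 306.85) = 0.01042 mol
n(Mg) = (1/1) × 0.01042 = 0.01042 mol
m(Mg) = 0.01042 × 24.30 = 0.2532 g

0.253 g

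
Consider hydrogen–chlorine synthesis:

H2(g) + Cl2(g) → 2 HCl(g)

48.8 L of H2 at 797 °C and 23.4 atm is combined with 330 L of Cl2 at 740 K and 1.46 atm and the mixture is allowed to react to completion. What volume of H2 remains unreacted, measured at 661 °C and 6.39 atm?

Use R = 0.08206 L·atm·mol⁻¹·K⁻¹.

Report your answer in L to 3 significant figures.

n(H2) = PV/RT = (23.4 × 48.8) / (0.08206 × 1070.15) = 13.00 mol
n(Cl2) = PV/RT = (1.46 × 330) / (0.08206 × 740) = 7.934 mol
For 13.00 mol H2, stoichiometry requires (1/1) × 13.00 = 13.00 mol Cl2; 7.934 mol is available, so Cl2 is limiting.
n(H2) consumed = (1/1) × 7.934 = 7.934 mol; remaining = 13.00 − 7.934 = 5.066 mol
V(H2) = nRT/P = 5.066 × 0.08206 × 934.15 / 6.39 = 60.77 L

60.8 L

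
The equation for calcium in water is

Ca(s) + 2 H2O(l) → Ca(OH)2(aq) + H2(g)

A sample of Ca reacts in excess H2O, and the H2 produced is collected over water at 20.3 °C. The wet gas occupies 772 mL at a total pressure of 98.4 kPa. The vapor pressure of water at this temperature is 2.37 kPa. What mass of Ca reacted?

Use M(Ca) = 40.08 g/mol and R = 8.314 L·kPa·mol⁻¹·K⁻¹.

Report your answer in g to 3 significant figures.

1.22 g

P(H2) = 98.4 − 2.37 = 96.03 kPa
n(H2) = PV/RT = (96.03 × 0.7720) / (8.314 × 293.45) = 0.03039 mol
n(Ca) = (1/1) × 0.03039 = 0.03039 mol
m(Ca) = 0.03039 × 40.08 = 1.218 g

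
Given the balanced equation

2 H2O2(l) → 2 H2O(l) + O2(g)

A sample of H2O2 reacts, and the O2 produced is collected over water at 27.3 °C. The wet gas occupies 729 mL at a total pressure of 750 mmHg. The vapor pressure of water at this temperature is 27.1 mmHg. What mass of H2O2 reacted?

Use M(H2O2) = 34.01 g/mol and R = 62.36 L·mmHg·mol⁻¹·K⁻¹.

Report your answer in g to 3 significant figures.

1.91 g

P(O2) = 750 − 27.1 = 722.9 mmHg
n(O2) = PV/RT = (722.9 × 0.7290) / (62.36 × 300.45) = 0.02813 mol
n(H2O2) = (2/1) × 0.02813 = 0.05626 mol
m(H2O2) = 0.05626 × 34.01 = 1.913 g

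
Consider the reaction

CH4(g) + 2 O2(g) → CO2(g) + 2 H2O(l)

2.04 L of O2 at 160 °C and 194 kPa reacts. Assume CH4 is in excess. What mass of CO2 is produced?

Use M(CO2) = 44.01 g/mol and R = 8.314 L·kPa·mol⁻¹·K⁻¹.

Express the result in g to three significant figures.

2.42 g

n(O2) = PV/RT = (194 × 2.04) / (8.314 × 433.15) = 0.1099 mol
n(CO2) = (1/2) × 0.1099 = 0.05495 mol
m(CO2) = 0.05495 × 44.01 = 2.418 g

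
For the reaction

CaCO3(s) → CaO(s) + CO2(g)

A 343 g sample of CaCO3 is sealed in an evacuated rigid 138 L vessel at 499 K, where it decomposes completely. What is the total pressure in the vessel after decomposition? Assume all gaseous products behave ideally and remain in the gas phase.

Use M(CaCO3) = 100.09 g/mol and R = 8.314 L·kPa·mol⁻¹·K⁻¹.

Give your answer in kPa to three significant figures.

103 kPa

n(CaCO3) = 343 / 100.09 = 3.427 mol
n(gas produced) = (1/1) × 3.427 = 3.427 mol
P = nRT/V = 3.427 × 8.314 × 499 / 138 = 103.0 kPa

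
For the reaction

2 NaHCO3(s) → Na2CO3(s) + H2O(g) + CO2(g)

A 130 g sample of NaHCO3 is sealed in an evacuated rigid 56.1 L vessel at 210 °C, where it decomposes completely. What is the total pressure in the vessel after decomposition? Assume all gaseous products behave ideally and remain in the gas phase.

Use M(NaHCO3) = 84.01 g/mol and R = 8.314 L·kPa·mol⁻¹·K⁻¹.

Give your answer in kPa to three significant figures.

n(NaHCO3) = 130 / 84.01 = 1.547 mol
n(gas produced) = (2/2) × 1.547 = 1.547 mol
P = nRT/V = 1.547 × 8.314 × 483.15 / 56.1 = 110.8 kPa

111 kPa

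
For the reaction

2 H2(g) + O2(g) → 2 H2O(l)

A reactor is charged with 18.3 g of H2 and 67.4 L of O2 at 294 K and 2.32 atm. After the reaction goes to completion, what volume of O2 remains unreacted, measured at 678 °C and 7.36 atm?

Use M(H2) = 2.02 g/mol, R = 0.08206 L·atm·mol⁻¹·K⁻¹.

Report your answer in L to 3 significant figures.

n(H2) = 18.3 / 2.02 = 9.059 mol
n(O2) = PV/RT = (2.32 × 67.4) / (0.08206 × 294) = 6.481 mol
For 9.059 mol H2, stoichiometry requires (1/2) × 9.059 = 4.529 mol O2; 6.481 mol is available, so H2 is limiting.
n(O2) consumed = (1/2) × 9.059 = 4.529 mol; remaining = 6.481 − 4.529 = 1.952 mol
V(O2) = nRT/P = 1.952 × 0.08206 × 951.15 / 7.36 = 20.70 L

20.7 L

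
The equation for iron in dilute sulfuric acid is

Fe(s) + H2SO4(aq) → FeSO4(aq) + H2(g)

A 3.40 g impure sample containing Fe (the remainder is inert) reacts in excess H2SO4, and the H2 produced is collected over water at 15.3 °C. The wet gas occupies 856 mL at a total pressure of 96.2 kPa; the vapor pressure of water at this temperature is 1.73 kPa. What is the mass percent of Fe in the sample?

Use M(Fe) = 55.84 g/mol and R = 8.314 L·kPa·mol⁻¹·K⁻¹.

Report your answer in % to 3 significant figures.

55.4 %

P(H2) = 96.2 − 1.73 = 94.47 kPa
n(H2) = PV/RT = (94.47 × 0.8560) / (8.314 × 288.45) = 0.03372 mol
n(Fe) = (1/1) × 0.03372 = 0.03372 mol
m(Fe) = 0.03372 × 55.84 = 1.883 g
%Fe = 1.883 / 3.40 × 100 = 55.38%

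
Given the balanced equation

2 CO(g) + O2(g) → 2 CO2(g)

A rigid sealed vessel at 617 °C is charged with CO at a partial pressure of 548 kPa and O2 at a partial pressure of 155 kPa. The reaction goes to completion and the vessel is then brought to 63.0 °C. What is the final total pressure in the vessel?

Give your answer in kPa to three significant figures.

Because the vessel is rigid and T is held at 617 °C, work the stoichiometry in partial pressures (P_i = n_iRT/V).
P(O2) required for 548 kPa of CO = (1/2) × 548 = 274.0 kPa; available 155 kPa, so O2 is limiting.
P(CO) remaining = 548 − (2/1) × 155 = 238.0 kPa
P(gaseous products) = (2)/1 × 155 = 310.0 kPa
P_total at 617 °C = 238.0 + 310.0 = 548.0 kPa
Scaling to 63.0 °C: P = 548.0 × 336.15/890.15 = 206.9 kPa

207 kPa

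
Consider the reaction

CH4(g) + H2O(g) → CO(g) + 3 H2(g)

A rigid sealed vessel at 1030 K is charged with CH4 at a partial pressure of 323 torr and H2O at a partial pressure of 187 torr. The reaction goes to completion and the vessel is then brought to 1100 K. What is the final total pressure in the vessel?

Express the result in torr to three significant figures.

944 torr

With V and T fixed, P_i ∝ n_i, so the mole ratios apply directly to partial pressures at 1030 K.
P(H2O) required for 323 torr of CH4 = (1/1) × 323 = 323.0 torr; available 187 torr, so H2O is limiting.
P(CH4) remaining = 323 − (1/1) × 187 = 136.0 torr
P(gaseous products) = (1+3)/1 × 187 = 748.0 torr
P_total at 1030 K = 136.0 + 748.0 = 884.0 torr
Scaling to 1100 K: P = 884.0 × 1100/1030 = 944.1 torr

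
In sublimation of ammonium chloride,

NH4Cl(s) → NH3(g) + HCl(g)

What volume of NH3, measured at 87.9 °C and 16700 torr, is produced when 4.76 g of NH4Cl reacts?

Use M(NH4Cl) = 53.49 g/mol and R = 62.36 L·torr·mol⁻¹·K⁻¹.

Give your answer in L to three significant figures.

0.120 L

n(NH4Cl) = 4.760 / 53.49 = 0.08899 mol
n(NH3) = (1/1) × 0.08899 = 0.08899 mol
V = nRT/P = 0.08899 × 62.36 × 361.05 / 16700 = 0.1200 L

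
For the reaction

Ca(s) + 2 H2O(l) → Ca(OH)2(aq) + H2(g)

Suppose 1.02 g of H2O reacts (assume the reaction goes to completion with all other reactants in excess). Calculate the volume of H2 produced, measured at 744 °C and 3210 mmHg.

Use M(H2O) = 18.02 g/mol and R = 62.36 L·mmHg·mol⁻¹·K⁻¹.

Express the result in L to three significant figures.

0.559 L

n(H2O) = 1.020 / 18.02 = 0.05660 mol
n(H2) = (1/2) × 0.05660 = 0.02830 mol
V = nRT/P = 0.02830 × 62.36 × 1017.15 / 3210 = 0.5592 L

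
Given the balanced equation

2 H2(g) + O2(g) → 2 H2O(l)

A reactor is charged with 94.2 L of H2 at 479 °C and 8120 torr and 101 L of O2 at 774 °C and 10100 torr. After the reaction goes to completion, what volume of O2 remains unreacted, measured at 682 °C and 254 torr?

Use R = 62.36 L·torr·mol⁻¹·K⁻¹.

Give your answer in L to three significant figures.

1750 L

n(H2) = PV/RT = (8120 × 94.2) / (62.36 × 752.15) = 16.31 mol
n(O2) = PV/RT = (10100 × 101) / (62.36 × 1047.15) = 15.62 mol
For 16.31 mol H2, stoichiometry requires (1/2) × 16.31 = 8.155 mol O2; 15.62 mol is available, so H2 is limiting.
n(O2) consumed = (1/2) × 16.31 = 8.155 mol; remaining = 15.62 − 8.155 = 7.465 mol
V(O2) = nRT/P = 7.465 × 62.36 × 955.15 / 254 = 1751 L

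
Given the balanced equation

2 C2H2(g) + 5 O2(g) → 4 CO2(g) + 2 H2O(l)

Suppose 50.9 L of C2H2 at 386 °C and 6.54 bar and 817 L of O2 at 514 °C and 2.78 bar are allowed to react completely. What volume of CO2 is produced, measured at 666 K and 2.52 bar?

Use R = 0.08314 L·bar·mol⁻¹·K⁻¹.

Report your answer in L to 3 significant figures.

n(C2H2) = PV/RT = (6.54 × 50.9) / (0.08314 × 659.15) = 6.074 mol
n(O2) = PV/RT = (2.78 × 817) / (0.08314 × 787.15) = 34.71 mol
For 6.074 mol C2H2, stoichiometry requires (5/2) × 6.074 = 15.18 mol O2; 34.71 mol is available, so C2H2 is limiting.
n(CO2) = (4/2) × 6.074 = 12.15 mol
V(CO2) = nRT/P = 12.15 × 0.08314 × 666 / 2.52 = 267.0 L

267 L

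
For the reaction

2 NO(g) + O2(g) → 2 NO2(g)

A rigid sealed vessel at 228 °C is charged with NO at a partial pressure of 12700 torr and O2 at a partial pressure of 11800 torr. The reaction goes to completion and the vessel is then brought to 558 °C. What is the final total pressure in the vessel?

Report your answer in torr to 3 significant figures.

Because the vessel is rigid and T is held at 228 °C, work the stoichiometry in partial pressures (P_i = n_iRT/V).
P(O2) required for 12700 torr of NO = (1/2) × 12700 = 6350 torr; available 11800 torr, so NO is limiting.
P(O2) remaining = 11800 − (1/2) × 12700 = 5450 torr
P(gaseous products) = (2)/2 × 12700 = 12700 torr
P_total at 228 °C = 5450 + 12700 = 18150 torr
Scaling to 558 °C: P = 18150 × 831.15/501.15 = 30100 torr

30100 torr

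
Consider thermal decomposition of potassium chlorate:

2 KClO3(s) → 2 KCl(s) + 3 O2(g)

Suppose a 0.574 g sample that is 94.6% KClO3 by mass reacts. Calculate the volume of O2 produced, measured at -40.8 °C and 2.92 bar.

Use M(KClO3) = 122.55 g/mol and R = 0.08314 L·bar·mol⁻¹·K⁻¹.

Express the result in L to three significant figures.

mass of KClO3 = 0.574 × 94.6/100 = 0.5430 g
n(KClO3) = 0.5430 / 122.55 = 0.004431 mol
n(O2) = (3/2) × 0.004431 = 0.006646 mol
V = nRT/P = 0.006646 × 0.08314 × 232.35 / 2.92 = 0.04397 L

0.0440 L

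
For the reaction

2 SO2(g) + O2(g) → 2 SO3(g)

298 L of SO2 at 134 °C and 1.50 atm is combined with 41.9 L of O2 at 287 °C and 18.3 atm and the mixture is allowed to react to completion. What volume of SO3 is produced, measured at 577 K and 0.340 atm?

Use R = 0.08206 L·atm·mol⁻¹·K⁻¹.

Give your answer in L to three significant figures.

n(SO2) = PV/RT = (1.50 × 298) / (0.08206 × 407.15) = 13.38 mol
n(O2) = PV/RT = (18.3 × 41.9) / (0.08206 × 560.15) = 16.68 mol
For 13.38 mol SO2, stoichiometry requires (1/2) × 13.38 = 6.690 mol O2; 16.68 mol is available, so SO2 is limiting.
n(SO3) = (2/2) × 13.38 = 13.38 mol
V(SO3) = nRT/P = 13.38 × 0.08206 × 577 / 0.340 = 1863 L

1860 L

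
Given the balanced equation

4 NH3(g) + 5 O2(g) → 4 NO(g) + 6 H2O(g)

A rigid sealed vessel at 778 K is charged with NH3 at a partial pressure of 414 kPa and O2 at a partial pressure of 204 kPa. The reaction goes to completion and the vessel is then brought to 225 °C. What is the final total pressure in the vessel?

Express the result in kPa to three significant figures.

Because the vessel is rigid and T is held at 778 K, work the stoichiometry in partial pressures (P_i = n_iRT/V).
P(O2) required for 414 kPa of NH3 = (5/4) × 414 = 517.5 kPa; available 204 kPa, so O2 is limiting.
P(NH3) remaining = 414 − (4/5) × 204 = 250.8 kPa
P(gaseous products) = (4+6)/5 × 204 = 408.0 kPa
P_total at 778 K = 250.8 + 408.0 = 658.8 kPa
Scaling to 225 °C: P = 658.8 × 498.15/778 = 421.8 kPa

422 kPa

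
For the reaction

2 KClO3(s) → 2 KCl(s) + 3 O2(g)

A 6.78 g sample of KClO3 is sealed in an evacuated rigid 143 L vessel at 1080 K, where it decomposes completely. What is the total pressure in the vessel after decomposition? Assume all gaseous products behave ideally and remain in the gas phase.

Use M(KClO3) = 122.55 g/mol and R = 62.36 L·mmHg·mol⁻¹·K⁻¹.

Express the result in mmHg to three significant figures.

n(KClO3) = 6.78 / 122.55 = 0.05532 mol
n(gas produced) = (3/2) × 0.05532 = 0.08298 mol
P = nRT/V = 0.08298 × 62.36 × 1080 / 143 = 39.08 mmHg

39.1 mmHg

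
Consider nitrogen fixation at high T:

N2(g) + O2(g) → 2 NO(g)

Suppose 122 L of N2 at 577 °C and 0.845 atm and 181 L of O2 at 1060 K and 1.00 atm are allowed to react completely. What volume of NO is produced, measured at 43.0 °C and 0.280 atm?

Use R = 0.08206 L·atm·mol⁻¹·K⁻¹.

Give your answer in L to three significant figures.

n(N2) = PV/RT = (0.845 × 122) / (0.08206 × 850.15) = 1.478 mol
n(O2) = PV/RT = (1.00 × 181) / (0.08206 × 1060) = 2.081 mol
For 1.478 mol N2, stoichiometry requires (1/1) × 1.478 = 1.478 mol O2; 2.081 mol is available, so N2 is limiting.
n(NO) = (2/1) × 1.478 = 2.956 mol
V(NO) = nRT/P = 2.956 × 0.08206 × 316.15 / 0.280 = 273.9 L

274 L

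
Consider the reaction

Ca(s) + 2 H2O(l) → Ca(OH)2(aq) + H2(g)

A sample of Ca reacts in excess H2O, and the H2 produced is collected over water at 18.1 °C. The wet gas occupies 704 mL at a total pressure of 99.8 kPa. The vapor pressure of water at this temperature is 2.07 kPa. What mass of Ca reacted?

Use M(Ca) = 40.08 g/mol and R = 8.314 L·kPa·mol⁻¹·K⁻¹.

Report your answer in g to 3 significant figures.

1.14 g

P(H2) = 99.8 − 2.07 = 97.73 kPa
n(H2) = PV/RT = (97.73 × 0.7040) / (8.314 × 291.25) = 0.02841 mol
n(Ca) = (1/1) × 0.02841 = 0.02841 mol
m(Ca) = 0.02841 × 40.08 = 1.139 g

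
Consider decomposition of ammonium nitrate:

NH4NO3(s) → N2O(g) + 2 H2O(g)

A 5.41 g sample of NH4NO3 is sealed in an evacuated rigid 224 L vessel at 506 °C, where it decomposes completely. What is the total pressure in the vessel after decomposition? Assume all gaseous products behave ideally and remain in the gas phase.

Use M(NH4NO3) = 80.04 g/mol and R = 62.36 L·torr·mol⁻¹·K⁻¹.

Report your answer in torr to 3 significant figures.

44.0 torr

n(NH4NO3) = 5.41 / 80.04 = 0.06759 mol
n(gas produced) = (3/1) × 0.06759 = 0.2028 mol
P = nRT/V = 0.2028 × 62.36 × 779.15 / 224 = 43.99 torr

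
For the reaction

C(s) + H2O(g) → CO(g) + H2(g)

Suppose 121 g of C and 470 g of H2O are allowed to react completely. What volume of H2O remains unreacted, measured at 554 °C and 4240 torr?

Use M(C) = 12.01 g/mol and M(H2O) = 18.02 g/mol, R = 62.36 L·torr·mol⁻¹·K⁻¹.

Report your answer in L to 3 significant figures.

n(C) = 121 / 12.01 = 10.07 mol
n(H2O) = 470 / 18.02 = 26.08 mol
For 10.07 mol C, stoichiometry requires (1/1) × 10.07 = 10.07 mol H2O; 26.08 mol is available, so C is limiting.
n(H2O) consumed = (1/1) × 10.07 = 10.07 mol; remaining = 26.08 − 10.07 = 16.01 mol
V(H2O) = nRT/P = 16.01 × 62.36 × 827.15 / 4240 = 194.8 L

195 L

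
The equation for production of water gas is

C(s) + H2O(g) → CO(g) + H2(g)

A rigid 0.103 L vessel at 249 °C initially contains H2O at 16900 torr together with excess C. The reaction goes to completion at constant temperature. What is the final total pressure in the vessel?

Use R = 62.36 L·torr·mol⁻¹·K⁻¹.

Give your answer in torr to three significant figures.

At constant T and V, P ∝ n(gas): 1 mol gas → 2 mol gas.
P_final = (2/1) × 16900 = 33800 torr

33800 torr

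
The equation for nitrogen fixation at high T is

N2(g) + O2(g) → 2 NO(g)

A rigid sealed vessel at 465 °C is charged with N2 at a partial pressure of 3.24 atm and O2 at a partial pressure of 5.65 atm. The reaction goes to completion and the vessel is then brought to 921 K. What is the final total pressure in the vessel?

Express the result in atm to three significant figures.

At constant V, partial pressures at 465 °C are proportional to moles, so apply stoichiometry directly to pressures.
P(O2) required for 3.24 atm of N2 = (1/1) × 3.24 = 3.240 atm; available 5.65 atm, so N2 is limiting.
P(O2) remaining = 5.65 − (1/1) × 3.24 = 2.410 atm
P(gaseous products) = (2)/1 × 3.24 = 6.480 atm
P_total at 465 °C = 2.410 + 6.480 = 8.890 atm
Scaling to 921 K: P = 8.890 × 921/738.15 = 11.09 atm

11.1 atm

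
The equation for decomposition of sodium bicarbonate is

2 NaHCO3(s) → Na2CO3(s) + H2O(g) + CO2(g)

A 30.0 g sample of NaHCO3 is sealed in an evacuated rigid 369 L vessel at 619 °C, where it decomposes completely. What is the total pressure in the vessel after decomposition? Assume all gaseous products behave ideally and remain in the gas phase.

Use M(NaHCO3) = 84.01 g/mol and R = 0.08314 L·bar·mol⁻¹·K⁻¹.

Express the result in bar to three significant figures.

n(NaHCO3) = 30.0 / 84.01 = 0.3571 mol
n(gas produced) = (2/2) × 0.3571 = 0.3571 mol
P = nRT/V = 0.3571 × 0.08314 × 892.15 / 369 = 0.07178 bar

0.0718 bar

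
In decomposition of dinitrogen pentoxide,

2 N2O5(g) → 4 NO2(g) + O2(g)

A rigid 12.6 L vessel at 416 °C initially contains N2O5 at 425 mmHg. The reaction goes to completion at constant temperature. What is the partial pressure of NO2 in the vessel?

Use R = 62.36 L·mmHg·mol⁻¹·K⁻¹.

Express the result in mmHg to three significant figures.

n(N2O5)₀ = PV/RT = (425 × 12.6) / (62.36 × 689.15) = 0.1246 mol
n(NO2) = (4/2) × 0.1246 = 0.2492 mol
P(NO2) = nRT/V = 0.2492 × 62.36 × 689.15 / 12.6 = 850.0 mmHg

850 mmHg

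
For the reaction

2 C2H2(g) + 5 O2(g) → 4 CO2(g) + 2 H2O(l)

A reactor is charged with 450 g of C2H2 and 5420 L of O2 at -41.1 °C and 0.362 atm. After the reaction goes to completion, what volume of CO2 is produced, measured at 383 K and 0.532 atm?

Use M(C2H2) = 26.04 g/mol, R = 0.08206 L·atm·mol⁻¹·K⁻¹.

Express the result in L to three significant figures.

n(C2H2) = 450 / 26.04 = 17.28 mol
n(O2) = PV/RT = (0.362 × 5420) / (0.08206 × 232.05) = 103.0 mol
For 17.28 mol C2H2, stoichiometry requires (5/2) × 17.28 = 43.20 mol O2; 103.0 mol is available, so C2H2 is limiting.
n(CO2) = (4/2) × 17.28 = 34.56 mol
V(CO2) = nRT/P = 34.56 × 0.08206 × 383 / 0.532 = 2042 L

2040 L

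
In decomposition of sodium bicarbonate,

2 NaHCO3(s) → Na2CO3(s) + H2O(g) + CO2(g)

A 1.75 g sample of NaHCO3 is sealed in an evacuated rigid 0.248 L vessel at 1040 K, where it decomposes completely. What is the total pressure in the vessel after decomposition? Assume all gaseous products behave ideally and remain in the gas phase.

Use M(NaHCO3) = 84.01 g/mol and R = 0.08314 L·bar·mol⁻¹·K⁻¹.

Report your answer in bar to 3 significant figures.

n(NaHCO3) = 1.75 / 84.01 = 0.02083 mol
n(gas produced) = (2/2) × 0.02083 = 0.02083 mol
P = nRT/V = 0.02083 × 0.08314 × 1040 / 0.248 = 7.262 bar

7.26 bar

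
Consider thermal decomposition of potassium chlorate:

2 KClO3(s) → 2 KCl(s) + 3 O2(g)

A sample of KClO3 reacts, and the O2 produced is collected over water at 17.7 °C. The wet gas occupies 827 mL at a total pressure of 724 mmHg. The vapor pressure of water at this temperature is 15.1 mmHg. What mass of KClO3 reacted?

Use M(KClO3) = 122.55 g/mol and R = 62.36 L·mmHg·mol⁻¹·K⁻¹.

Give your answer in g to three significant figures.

P(O2) = 724 − 15.1 = 708.9 mmHg
n(O2) = PV/RT = (708.9 × 0.8270) / (62.36 × 290.85) = 0.03232 mol
n(KClO3) = (2/3) × 0.03232 = 0.02155 mol
m(KClO3) = 0.02155 × 122.55 = 2.641 g

2.64 g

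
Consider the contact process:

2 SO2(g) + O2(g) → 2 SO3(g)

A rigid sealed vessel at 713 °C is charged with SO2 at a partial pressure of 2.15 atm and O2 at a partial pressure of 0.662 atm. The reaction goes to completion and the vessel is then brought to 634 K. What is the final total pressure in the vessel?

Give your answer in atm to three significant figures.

At constant V, partial pressures at 713 °C are proportional to moles, so apply stoichiometry directly to pressures.
P(O2) required for 2.15 atm of SO2 = (1/2) × 2.15 = 1.075 atm; available 0.662 atm, so O2 is limiting.
P(SO2) remaining = 2.15 − (2/1) × 0.662 = 0.8260 atm
P(gaseous products) = (2)/1 × 0.662 = 1.324 atm
P_total at 713 °C = 0.8260 + 1.324 = 2.150 atm
Scaling to 634 K: P = 2.150 × 634/986.15 = 1.382 atm

1.38 atm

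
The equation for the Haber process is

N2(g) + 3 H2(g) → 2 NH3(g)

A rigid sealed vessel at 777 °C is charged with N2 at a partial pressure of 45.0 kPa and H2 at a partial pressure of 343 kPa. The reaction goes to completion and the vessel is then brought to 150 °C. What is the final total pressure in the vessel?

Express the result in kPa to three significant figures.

Because the vessel is rigid and T is held at 777 °C, work the stoichiometry in partial pressures (P_i = n_iRT/V).
P(H2) required for 45.0 kPa of N2 = (3/1) × 45.0 = 135.0 kPa; available 343 kPa, so N2 is limiting.
P(H2) remaining = 343 − (3/1) × 45.0 = 208.0 kPa
P(gaseous products) = (2)/1 × 45.0 = 90.00 kPa
P_total at 777 °C = 208.0 + 90.00 = 298.0 kPa
Scaling to 150 °C: P = 298.0 × 423.15/1050.15 = 120.1 kPa

120 kPa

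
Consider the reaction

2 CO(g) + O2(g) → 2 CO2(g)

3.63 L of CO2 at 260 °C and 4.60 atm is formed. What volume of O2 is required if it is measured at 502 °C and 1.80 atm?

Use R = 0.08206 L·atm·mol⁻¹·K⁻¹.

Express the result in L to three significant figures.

n(CO2) = PV/RT = (4.60 × 3.63) / (0.08206 × 533.15) = 0.3817 mol
n(O2) = (1/2) × 0.3817 = 0.1908 mol
V = nRT/P = 0.1908 × 0.08206 × 775.15 / 1.80 = 6.743 L

6.74 L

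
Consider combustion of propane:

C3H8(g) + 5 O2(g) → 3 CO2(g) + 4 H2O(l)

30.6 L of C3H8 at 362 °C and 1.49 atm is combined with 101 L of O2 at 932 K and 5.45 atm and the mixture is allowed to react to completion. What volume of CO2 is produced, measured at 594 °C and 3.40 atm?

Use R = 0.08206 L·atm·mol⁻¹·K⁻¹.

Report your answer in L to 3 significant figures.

54.9 L

n(C3H8) = PV/RT = (1.49 × 30.6) / (0.08206 × 635.15) = 0.8748 mol
n(O2) = PV/RT = (5.45 × 101) / (0.08206 × 932) = 7.197 mol
For 0.8748 mol C3H8, stoichiometry requires (5/1) × 0.8748 = 4.374 mol O2; 7.197 mol is available, so C3H8 is limiting.
n(CO2) = (3/1) × 0.8748 = 2.624 mol
V(CO2) = nRT/P = 2.624 × 0.08206 × 867.15 / 3.40 = 54.92 L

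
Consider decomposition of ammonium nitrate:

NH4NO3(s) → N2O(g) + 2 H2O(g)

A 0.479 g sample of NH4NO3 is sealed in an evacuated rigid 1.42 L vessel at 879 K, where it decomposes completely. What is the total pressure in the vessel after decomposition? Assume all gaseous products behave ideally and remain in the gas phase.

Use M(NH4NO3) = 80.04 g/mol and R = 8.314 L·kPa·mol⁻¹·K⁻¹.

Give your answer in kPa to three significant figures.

92.4 kPa

n(NH4NO3) = 0.479 / 80.04 = 0.005985 mol
n(gas produced) = (3/1) × 0.005985 = 0.01795 mol
P = nRT/V = 0.01795 × 8.314 × 879 / 1.42 = 92.38 kPa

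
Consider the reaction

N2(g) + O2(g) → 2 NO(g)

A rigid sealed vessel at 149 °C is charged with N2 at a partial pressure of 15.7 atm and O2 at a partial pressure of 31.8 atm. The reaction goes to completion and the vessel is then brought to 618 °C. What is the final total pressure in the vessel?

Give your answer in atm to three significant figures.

100 atm

At constant V, partial pressures at 149 °C are proportional to moles, so apply stoichiometry directly to pressures.
P(O2) required for 15.7 atm of N2 = (1/1) × 15.7 = 15.70 atm; available 31.8 atm, so N2 is limiting.
P(O2) remaining = 31.8 − (1/1) × 15.7 = 16.10 atm
P(gaseous products) = (2)/1 × 15.7 = 31.40 atm
P_total at 149 °C = 16.10 + 31.40 = 47.50 atm
Scaling to 618 °C: P = 47.50 × 891.15/422.15 = 100.3 atm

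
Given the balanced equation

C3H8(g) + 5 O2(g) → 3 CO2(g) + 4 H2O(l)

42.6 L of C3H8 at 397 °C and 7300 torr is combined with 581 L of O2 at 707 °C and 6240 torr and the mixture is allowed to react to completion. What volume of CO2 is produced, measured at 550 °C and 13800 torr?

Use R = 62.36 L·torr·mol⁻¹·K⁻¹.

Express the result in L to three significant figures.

83.0 L

n(C3H8) = PV/RT = (7300 × 42.6) / (62.36 × 670.15) = 7.441 mol
n(O2) = PV/RT = (6240 × 581) / (62.36 × 980.15) = 59.31 mol
For 7.441 mol C3H8, stoichiometry requires (5/1) × 7.441 = 37.20 mol O2; 59.31 mol is available, so C3H8 is limiting.
n(CO2) = (3/1) × 7.441 = 22.32 mol
V(CO2) = nRT/P = 22.32 × 62.36 × 823.15 / 13800 = 83.02 L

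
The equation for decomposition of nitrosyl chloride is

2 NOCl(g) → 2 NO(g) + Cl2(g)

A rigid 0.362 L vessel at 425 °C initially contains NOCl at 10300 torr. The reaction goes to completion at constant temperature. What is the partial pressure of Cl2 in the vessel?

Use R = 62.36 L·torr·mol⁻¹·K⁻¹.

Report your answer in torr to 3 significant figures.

5150 torr

n(NOCl)₀ = PV/RT = (10300 × 0.362) / (62.36 × 698.15) = 0.08564 mol
n(Cl2) = (1/2) × 0.08564 = 0.04282 mol
P(Cl2) = nRT/V = 0.04282 × 62.36 × 698.15 / 0.362 = 5150 torr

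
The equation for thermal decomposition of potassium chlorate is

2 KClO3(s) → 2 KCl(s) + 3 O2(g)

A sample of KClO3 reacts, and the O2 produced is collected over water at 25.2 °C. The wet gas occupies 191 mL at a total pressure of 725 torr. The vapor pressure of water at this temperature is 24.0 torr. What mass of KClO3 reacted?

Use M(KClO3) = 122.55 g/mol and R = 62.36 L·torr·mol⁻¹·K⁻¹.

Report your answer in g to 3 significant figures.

P(O2) = 725 − 24.0 = 701.0 torr
n(O2) = PV/RT = (701.0 × 0.1910) / (62.36 × 298.35) = 0.007196 mol
n(KClO3) = (2/3) × 0.007196 = 0.004797 mol
m(KClO3) = 0.004797 × 122.55 = 0.5879 g

0.588 g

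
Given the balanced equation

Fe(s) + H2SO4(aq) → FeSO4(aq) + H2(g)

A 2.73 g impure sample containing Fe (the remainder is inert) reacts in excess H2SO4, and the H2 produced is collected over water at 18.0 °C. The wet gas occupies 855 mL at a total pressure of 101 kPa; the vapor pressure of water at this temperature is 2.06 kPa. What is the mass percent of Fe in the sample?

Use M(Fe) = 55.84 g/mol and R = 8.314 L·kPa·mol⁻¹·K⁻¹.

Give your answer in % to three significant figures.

71.5 %

P(H2) = 101 − 2.06 = 98.94 kPa
n(H2) = PV/RT = (98.94 × 0.8550) / (8.314 × 291.15) = 0.03495 mol
n(Fe) = (1/1) × 0.03495 = 0.03495 mol
m(Fe) = 0.03495 × 55.84 = 1.952 g
%Fe = 1.952 / 2.73 × 100 = 71.50%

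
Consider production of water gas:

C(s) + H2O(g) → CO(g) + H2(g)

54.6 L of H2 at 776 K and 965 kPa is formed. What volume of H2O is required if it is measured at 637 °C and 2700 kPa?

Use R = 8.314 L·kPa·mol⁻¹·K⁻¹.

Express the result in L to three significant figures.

22.9 L

n(H2) = PV/RT = (965 × 54.6) / (8.314 × 776) = 8.167 mol
n(H2O) = (1/1) × 8.167 = 8.167 mol
V = nRT/P = 8.167 × 8.314 × 910.15 / 2700 = 22.89 L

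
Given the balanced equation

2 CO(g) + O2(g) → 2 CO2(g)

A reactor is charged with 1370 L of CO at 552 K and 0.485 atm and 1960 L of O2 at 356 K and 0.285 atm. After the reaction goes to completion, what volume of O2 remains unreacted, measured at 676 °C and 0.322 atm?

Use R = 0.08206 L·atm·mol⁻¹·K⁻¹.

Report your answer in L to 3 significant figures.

n(CO) = PV/RT = (0.485 × 1370) / (0.08206 × 552) = 14.67 mol
n(O2) = PV/RT = (0.285 × 1960) / (0.08206 × 356) = 19.12 mol
For 14.67 mol CO, stoichiometry requires (1/2) × 14.67 = 7.335 mol O2; 19.12 mol is available, so CO is limiting.
n(O2) consumed = (1/2) × 14.67 = 7.335 mol; remaining = 19.12 − 7.335 = 11.79 mol
V(O2) = nRT/P = 11.79 × 0.08206 × 949.15 / 0.322 = 2852 L

2850 L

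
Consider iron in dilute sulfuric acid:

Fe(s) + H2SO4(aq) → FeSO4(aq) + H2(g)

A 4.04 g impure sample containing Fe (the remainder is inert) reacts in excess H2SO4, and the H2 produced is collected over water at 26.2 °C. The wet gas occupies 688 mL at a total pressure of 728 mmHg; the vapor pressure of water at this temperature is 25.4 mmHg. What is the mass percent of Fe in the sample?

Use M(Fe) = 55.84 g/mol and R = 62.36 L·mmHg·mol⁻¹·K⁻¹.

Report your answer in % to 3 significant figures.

P(H2) = 728 − 25.4 = 702.6 mmHg
n(H2) = PV/RT = (702.6 × 0.6880) / (62.36 × 299.35) = 0.02589 mol
n(Fe) = (1/1) × 0.02589 = 0.02589 mol
m(Fe) = 0.02589 × 55.84 = 1.446 g
%Fe = 1.446 / 4.04 × 100 = 35.79%

35.8 %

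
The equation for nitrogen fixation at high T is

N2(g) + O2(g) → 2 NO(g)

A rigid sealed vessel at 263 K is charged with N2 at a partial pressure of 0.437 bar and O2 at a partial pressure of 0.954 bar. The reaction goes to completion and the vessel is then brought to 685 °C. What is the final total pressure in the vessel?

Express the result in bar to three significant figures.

5.07 bar

With V and T fixed, P_i ∝ n_i, so the mole ratios apply directly to partial pressures at 263 K.
P(O2) required for 0.437 bar of N2 = (1/1) × 0.437 = 0.4370 bar; available 0.954 bar, so N2 is limiting.
P(O2) remaining = 0.954 − (1/1) × 0.437 = 0.5170 bar
P(gaseous products) = (2)/1 × 0.437 = 0.8740 bar
P_total at 263 K = 0.5170 + 0.8740 = 1.391 bar
Scaling to 685 °C: P = 1.391 × 958.15/263 = 5.068 bar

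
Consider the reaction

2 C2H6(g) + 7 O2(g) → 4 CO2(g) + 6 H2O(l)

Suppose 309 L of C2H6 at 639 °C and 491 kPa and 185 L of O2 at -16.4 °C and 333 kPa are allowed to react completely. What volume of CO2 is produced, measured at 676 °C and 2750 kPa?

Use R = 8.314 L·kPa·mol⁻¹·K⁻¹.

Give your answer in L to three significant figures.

n(C2H6) = PV/RT = (491 × 309) / (8.314 × 912.15) = 20.01 mol
n(O2) = PV/RT = (333 × 185) / (8.314 × 256.75) = 28.86 mol
For 20.01 mol C2H6, stoichiometry requires (7/2) × 20.01 = 70.04 mol O2; 28.86 mol is available, so O2 is limiting.
n(CO2) = (4/7) × 28.86 = 16.49 mol
V(CO2) = nRT/P = 16.49 × 8.314 × 949.15 / 2750 = 47.32 L

47.3 L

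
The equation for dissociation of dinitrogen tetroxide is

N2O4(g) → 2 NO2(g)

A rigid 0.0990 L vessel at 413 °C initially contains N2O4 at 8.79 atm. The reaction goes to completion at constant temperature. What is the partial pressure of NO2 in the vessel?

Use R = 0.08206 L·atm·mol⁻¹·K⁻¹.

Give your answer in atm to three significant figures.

n(N2O4)₀ = PV/RT = (8.79 × 0.0990) / (0.08206 × 686.15) = 0.01546 mol
n(NO2) = (2/1) × 0.01546 = 0.03092 mol
P(NO2) = nRT/V = 0.03092 × 0.08206 × 686.15 / 0.0990 = 17.59 atm

17.6 atm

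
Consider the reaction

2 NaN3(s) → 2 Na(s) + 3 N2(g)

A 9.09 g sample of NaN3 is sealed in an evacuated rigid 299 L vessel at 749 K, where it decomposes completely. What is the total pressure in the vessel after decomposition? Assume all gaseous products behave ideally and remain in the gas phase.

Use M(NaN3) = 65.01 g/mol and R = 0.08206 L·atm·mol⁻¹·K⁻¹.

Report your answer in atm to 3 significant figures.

0.0431 atm

n(NaN3) = 9.09 / 65.01 = 0.1398 mol
n(gas produced) = (3/2) × 0.1398 = 0.2097 mol
P = nRT/V = 0.2097 × 0.08206 × 749 / 299 = 0.04311 atm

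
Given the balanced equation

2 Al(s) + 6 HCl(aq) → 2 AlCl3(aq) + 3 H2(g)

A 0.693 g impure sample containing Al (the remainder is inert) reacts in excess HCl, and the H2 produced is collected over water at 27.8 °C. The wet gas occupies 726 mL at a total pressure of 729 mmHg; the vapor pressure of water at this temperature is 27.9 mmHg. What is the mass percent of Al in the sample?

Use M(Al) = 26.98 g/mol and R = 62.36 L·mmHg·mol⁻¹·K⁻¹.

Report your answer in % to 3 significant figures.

P(H2) = 729 − 27.9 = 701.1 mmHg
n(H2) = PV/RT = (701.1 × 0.7260) / (62.36 × 300.95) = 0.02712 mol
n(Al) = (2/3) × 0.02712 = 0.01808 mol
m(Al) = 0.01808 × 26.98 = 0.4878 g
%Al = 0.4878 / 0.693 × 100 = 70.39%

70.4 %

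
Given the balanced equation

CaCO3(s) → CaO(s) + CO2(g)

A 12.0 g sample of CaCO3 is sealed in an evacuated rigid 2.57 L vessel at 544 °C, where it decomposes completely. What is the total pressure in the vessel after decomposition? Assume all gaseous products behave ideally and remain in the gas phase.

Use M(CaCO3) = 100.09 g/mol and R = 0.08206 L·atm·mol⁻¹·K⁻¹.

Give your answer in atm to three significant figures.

n(CaCO3) = 12.0 / 100.09 = 0.1199 mol
n(gas produced) = (1/1) × 0.1199 = 0.1199 mol
P = nRT/V = 0.1199 × 0.08206 × 817.15 / 2.57 = 3.128 atm

3.13 atm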